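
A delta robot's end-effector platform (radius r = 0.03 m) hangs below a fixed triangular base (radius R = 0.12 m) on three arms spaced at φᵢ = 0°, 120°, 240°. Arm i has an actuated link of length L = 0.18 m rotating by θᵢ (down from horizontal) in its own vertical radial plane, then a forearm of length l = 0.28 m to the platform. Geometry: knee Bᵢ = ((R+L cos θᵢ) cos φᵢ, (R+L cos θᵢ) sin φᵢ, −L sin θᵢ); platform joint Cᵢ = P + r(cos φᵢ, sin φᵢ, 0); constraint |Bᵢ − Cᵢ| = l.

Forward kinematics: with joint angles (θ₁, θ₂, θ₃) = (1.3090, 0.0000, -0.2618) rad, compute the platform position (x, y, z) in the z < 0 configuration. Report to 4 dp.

φ1=0.0°: virtual centre (0.1366, 0.0000, -0.1739), radius l
arm 2 at φ=120.0°: ρ2 = 0.2700;  O2 = (-0.1350, 0.2338, 0.0000)
φ3=240.0°: virtual centre (-0.1319, -0.2285, 0.0466), radius l
eliminate P² terms by subtracting sphere 1 from 2 and 3
linear system: -0.5432x+0.4677y = 0.0240−0.3477z; -0.5370x+-0.4570y = 0.0229−0.4409z
det = 0.4994;  x = -0.0434+0.7311z,  y = 0.0009+0.1056z
sphere 1 gives Az²+Bz+C=0 with A=1.5457, B=0.0847, C=-0.0158;  B²−4AC=0.1046;  roots -0.1320, 0.0772;  negative root z = -0.1320
x = -0.1400, y = -0.0130

(-0.1400, -0.0130, -0.1320)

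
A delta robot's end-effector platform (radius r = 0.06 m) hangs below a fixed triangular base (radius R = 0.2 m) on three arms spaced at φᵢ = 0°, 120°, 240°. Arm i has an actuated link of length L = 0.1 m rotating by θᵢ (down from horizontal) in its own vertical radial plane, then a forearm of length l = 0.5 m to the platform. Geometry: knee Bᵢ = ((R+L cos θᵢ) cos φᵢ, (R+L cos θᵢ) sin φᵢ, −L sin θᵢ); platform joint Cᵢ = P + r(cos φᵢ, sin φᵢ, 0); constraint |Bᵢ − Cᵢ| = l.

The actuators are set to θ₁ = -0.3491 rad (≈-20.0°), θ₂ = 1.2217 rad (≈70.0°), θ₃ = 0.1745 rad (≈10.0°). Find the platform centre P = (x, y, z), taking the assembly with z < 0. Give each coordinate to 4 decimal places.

S1 = (0.2340·cos0.0°, 0.2340·sin0.0°, 0.0342) = (0.2340, 0.0000, 0.0342)
φ2=120.0°: virtual centre (-0.0871, 0.1509, -0.0940), radius l
φ3=240.0°: virtual centre (-0.1192, -0.2065, -0.0174), radius l
subtract pairs → two planes through P
[-0.6421 0.3017 -0.2563]·P = -0.0167;  [-0.7064 -0.4131 -0.1031]·P = 0.0013
Cramer: x(z) = 0.0137-0.2864z;  y(z) = -0.0264+0.2401z
quadratic in z: (1.1397)z²+(0.0451)z+(-0.1996)=0, √Δ=0.9549 → z ∈ {-0.4387, 0.3992}; z = -0.4387 (taking z<0)
x = 0.1393, y = -0.1317

(0.1393, -0.1317, -0.4387)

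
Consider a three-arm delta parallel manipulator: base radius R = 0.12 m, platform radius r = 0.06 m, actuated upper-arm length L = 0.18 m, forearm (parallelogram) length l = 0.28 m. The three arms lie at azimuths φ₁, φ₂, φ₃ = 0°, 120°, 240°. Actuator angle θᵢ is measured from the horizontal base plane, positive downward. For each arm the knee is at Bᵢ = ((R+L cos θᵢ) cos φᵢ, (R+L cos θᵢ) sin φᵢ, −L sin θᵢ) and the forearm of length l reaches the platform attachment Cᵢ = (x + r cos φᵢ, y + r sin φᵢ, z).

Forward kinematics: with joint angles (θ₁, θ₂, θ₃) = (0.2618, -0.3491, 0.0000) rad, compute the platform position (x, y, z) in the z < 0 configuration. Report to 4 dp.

φ1=0.0°: virtual centre (0.2339, 0.0000, -0.0466), radius l
φ2=120.0°: virtual centre (-0.1146, 0.1984, 0.0616), radius l
centre 3 = (0.2400·cos240.0°, 0.2400·sin240.0°, 0.0000) = (-0.1200, -0.2078, 0.0000)
|centre ₂|²−|centre ₁|² = -0.0006;  |centre ₃|²−|centre ₁|² = 0.0007
plane₁₂: -0.6969x+0.3969y+0.2163z = -0.0006
det = 0.5706;  x = -0.0001+0.2224z,  y = -0.0016+-0.1545z
into |P−centre ₁|² = l²: 1.0733z² + -0.0104z + -0.0215 = 0;  Δ = 0.0924;  z = -0.1367 or 0.1464 → z<0 root = -0.1367
x = -0.0305, y = 0.0195

(-0.0305, 0.0195, -0.1367)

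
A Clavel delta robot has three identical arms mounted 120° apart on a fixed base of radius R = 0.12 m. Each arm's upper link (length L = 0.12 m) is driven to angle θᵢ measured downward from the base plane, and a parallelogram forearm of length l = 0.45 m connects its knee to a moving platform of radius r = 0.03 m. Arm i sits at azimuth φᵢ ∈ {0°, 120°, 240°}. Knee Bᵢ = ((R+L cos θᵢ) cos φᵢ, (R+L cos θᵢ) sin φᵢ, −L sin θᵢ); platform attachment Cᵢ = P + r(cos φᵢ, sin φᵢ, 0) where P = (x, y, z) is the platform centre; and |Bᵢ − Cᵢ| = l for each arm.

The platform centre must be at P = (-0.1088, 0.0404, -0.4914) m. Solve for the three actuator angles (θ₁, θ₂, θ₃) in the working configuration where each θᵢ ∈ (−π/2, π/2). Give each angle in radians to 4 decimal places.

θ₁ = 1.2220, θ₂ = 0.5237, θ₃ = 0.7858

rotate P by −φ1: (-0.1088, 0.0404, -0.4914)
  A cos θ + B sin θ = C:  0.1988·cos θ + -0.4914·sin θ = -0.3939
  √(A²+B²)=0.5301;  θ1 = -1.1864+2.4084 ≈ 1.2220
arm 2 (φ=120.0°): x'=0.0894, y'=0.0740
  e−x'=0.0006;  (l²−L²−(e−x')²−y'²−z²)/2L = -0.2452
  γ=atan2(-0.4914,0.0006)=-1.5695;  ψ=arccos(-0.4990)=2.0933;  θ2=γ+ψ≈0.5237
rotate P by −φ3: (0.0194, -0.1144, -0.4914)
  e−x'=0.0706;  (l²−L²−(e−x')²−y'²−z²)/2L = -0.2977
  θ3 = atan2(B,A) + arccos(C/0.4964) = 0.7858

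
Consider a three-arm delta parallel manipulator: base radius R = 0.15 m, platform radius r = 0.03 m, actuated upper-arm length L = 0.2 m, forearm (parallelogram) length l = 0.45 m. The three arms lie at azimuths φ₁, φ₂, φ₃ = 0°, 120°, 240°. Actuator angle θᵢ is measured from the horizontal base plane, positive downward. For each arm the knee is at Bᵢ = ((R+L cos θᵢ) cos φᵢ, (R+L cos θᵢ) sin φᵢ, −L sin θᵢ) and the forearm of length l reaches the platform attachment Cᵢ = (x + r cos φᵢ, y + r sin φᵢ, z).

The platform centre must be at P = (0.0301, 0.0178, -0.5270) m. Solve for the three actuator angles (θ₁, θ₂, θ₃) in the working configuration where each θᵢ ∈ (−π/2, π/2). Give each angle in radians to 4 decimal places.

θ₁ = 0.7854, θ₂ = 0.8729, θ₃ = 0.9600

φ1=0.0° → target in arm frame (0.0301, 0.0178)
  A cos θ + B sin θ = C:  0.0899·cos θ + -0.5270·sin θ = -0.3091
  √(A²+B²)=0.5346;  θ1 = -1.4018+2.1872 ≈ 0.7854
arm 2 (φ=120.0°): x'=0.0004, y'=-0.0350
  A cos θ + B sin θ = C:  0.1196·cos θ + -0.5270·sin θ = -0.3269
  √(A²+B²)=0.5404;  θ2 = -1.3476+2.2205 ≈ 0.8729
φ3=240.0° → target in arm frame (-0.0305, 0.0172)
  e−x'=0.1505;  (l²−L²−(e−x')²−y'²−z²)/2L = -0.3454
  θ3 = atan2(B,A) + arccos(C/0.5481) = 0.9600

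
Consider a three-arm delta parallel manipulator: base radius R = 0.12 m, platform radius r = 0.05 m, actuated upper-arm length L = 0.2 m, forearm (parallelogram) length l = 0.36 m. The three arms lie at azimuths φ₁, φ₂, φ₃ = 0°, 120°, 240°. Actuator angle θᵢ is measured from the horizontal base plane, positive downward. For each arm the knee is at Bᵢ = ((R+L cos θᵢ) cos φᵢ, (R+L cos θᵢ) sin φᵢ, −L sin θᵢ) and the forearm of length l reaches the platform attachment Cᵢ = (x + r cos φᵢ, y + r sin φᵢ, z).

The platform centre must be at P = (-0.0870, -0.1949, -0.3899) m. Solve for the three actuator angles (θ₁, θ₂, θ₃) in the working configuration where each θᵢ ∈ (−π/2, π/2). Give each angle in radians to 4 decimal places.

φ1=0.0° → target in arm frame (-0.0870, -0.1949)
  A cos θ + B sin θ = C:  0.1570·cos θ + -0.3899·sin θ = -0.3126
  γ=atan2(-0.3899,0.1570)=-1.1880;  ψ=arccos(-0.7438)=2.4096;  θ1=γ+ψ≈1.2216
φ2=120.0° → target in arm frame (-0.1253, 0.1728)
  e−x'=0.1953;  (l²−L²−(e−x')²−y'²−z²)/2L = -0.3260
  θ2 = atan2(B,A) + arccos(C/0.4361) = 1.3089
rotate P by −φ3: (0.2123, 0.0221, -0.3899)
  A=-0.1423, B=-0.3899, C=(l²−L²−A²−y'²−z²)/(2L)=-0.2079
  θ3 = atan2(B,A) + arccos(C/0.4151) = 0.1747

θ₁ = 1.2216, θ₂ = 1.3089, θ₃ = 0.1747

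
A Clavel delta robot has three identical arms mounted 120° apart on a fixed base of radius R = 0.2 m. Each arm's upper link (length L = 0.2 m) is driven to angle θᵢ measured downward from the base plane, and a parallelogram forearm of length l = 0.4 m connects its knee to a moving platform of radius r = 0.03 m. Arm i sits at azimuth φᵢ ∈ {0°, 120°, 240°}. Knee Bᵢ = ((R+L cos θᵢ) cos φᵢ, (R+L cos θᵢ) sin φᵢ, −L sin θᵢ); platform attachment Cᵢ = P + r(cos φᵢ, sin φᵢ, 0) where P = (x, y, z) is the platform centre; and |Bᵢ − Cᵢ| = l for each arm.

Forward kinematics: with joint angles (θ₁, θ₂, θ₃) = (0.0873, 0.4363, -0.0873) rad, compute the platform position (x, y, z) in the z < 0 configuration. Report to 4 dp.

S1 = (0.3692·cos0.0°, 0.3692·sin0.0°, -0.0174) = (0.3692, 0.0000, -0.0174)
φ2=120.0°: virtual centre (-0.1756, 0.3042, -0.0845), radius l
arm 3 at φ=240.0°: (R−r)+L cos θ3 = 0.3692;  S3 = (-0.1846, -0.3198, 0.0174)
subtract pairs → two planes through P
plane₁₂: -1.0897x+0.6084y+-0.1342z = -0.0061
det = 1.3709;  x = 0.0029+-0.0316z,  y = -0.0049+0.1639z
into |P−S₁|² = l²: 1.0278z² + 0.0564z + -0.0254 = 0;  Δ = 0.1077;  z = -0.1871 or 0.1322 → z<0 root = -0.1871
x = 0.0088, y = -0.0356

(0.0088, -0.0356, -0.1871)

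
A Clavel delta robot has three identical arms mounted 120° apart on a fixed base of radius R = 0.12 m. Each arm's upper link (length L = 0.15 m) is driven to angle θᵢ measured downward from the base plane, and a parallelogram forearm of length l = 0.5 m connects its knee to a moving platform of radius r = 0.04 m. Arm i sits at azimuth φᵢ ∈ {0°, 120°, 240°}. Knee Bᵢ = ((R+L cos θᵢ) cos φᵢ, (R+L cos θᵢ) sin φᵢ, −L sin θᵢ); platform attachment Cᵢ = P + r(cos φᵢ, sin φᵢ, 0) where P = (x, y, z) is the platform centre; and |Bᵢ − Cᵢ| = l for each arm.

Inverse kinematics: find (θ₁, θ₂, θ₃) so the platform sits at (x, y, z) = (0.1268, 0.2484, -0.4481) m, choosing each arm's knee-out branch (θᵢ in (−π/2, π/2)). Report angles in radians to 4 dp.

rotate P by −φ1: (0.1268, 0.2484, -0.4481)
  A cos θ + B sin θ = C:  -0.0468·cos θ + -0.4481·sin θ = -0.1240
  √(A²+B²)=0.4505;  θ1 = -1.6749+1.8495 ≈ 0.1747
arm 2 (φ=120.0°): x'=0.1517, y'=-0.2340
  A cos θ + B sin θ = C:  -0.0717·cos θ + -0.4481·sin θ = -0.1107
  √(A²+B²)=0.4538;  θ2 = -1.7295+1.8171 ≈ 0.0876
arm 3 (φ=240.0°): x'=-0.2785, y'=-0.0144
  A cos θ + B sin θ = C:  0.3585·cos θ + -0.4481·sin θ = -0.3401
  √(A²+B²)=0.5739;  θ3 = -0.8960+2.2052 ≈ 1.3092

θ₁ = 0.1747, θ₂ = 0.0876, θ₃ = 1.3092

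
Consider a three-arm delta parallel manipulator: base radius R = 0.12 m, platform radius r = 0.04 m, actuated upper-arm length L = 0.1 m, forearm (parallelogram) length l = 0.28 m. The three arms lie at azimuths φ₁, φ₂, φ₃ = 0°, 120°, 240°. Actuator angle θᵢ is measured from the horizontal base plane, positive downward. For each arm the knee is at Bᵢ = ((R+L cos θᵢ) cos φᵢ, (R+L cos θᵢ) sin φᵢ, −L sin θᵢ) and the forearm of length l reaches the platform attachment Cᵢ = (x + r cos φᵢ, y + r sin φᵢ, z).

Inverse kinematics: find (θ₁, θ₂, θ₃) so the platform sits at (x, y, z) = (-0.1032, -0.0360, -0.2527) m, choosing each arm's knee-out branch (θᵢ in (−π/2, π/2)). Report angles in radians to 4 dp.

θ₁ = 1.1344, θ₂ = 0.4359, θ₃ = 0.0001

rotate P by −φ1: (-0.1032, -0.0360, -0.2527)
  A=0.1832, B=-0.2527, C=(l²−L²−A²−y'²−z²)/(2L)=-0.1516
  √(A²+B²)=0.3121;  θ1 = -0.9435+2.0779 ≈ 1.1344
rotate P by −φ2: (0.0204, 0.1074, -0.2527)
  e−x'=0.0596;  (l²−L²−(e−x')²−y'²−z²)/2L = -0.0527
  √(A²+B²)=0.2596;  θ2 = -1.3393+1.7751 ≈ 0.4359
rotate P by −φ3: (0.0828, -0.0714, -0.2527)
  e−x'=-0.0028;  (l²−L²−(e−x')²−y'²−z²)/2L = -0.0028
  γ=atan2(-0.2527,-0.0028)=-1.5818;  ψ=arccos(-0.0111)=1.5819;  θ3=γ+ψ≈0.0001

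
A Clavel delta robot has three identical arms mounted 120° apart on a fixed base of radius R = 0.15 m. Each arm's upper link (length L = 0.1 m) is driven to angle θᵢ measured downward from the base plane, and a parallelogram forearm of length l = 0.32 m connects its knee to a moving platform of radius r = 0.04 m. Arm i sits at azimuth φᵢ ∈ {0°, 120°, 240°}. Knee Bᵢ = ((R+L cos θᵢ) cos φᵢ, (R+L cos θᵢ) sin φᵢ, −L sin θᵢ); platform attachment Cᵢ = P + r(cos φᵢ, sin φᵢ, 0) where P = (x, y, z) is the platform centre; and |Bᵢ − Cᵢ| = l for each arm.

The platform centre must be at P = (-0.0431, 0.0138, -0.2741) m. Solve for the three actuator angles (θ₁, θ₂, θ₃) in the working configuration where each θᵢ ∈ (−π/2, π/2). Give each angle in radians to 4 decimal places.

φ1=0.0° → target in arm frame (-0.0431, 0.0138)
  A=0.1531, B=-0.2741, C=(l²−L²−A²−y'²−z²)/(2L)=-0.0318
  θ1 = atan2(B,A) + arccos(C/0.3140) = 0.6109
arm 2 (φ=120.0°): x'=0.0335, y'=0.0304
  e−x'=0.0765;  (l²−L²−(e−x')²−y'²−z²)/2L = 0.0525
  θ2 = atan2(B,A) + arccos(C/0.2846) = 0.0868
rotate P by −φ3: (0.0096, -0.0442, -0.2741)
  A cos θ + B sin θ = C:  0.1004·cos θ + -0.2741·sin θ = 0.0262
  γ=atan2(-0.2741,0.1004)=-1.2197;  ψ=arccos(0.0896)=1.4810;  θ3=γ+ψ≈0.2614

θ₁ = 0.6109, θ₂ = 0.0868, θ₃ = 0.2614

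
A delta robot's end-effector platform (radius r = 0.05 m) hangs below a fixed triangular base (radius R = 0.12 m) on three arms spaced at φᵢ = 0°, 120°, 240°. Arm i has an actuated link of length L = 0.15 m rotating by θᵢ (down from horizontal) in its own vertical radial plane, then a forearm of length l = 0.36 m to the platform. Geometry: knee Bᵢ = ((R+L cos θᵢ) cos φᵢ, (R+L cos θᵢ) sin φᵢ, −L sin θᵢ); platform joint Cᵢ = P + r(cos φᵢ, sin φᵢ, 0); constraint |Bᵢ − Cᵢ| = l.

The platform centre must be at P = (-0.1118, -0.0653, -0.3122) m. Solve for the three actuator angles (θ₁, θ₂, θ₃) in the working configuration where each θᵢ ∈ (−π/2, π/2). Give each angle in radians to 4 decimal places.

φ1=0.0° → target in arm frame (-0.1118, -0.0653)
  A cos θ + B sin θ = C:  0.1818·cos θ + -0.3122·sin θ = -0.0923
  γ=atan2(-0.3122,0.1818)=-1.0435;  ψ=arccos(-0.2554)=1.8291;  θ1=γ+ψ≈0.7856
rotate P by −φ2: (-0.0007, 0.1295, -0.3122)
  A cos θ + B sin θ = C:  0.0707·cos θ + -0.3122·sin θ = -0.0404
  γ=atan2(-0.3122,0.0707)=-1.3482;  ψ=arccos(-0.1262)=1.6974;  θ2=γ+ψ≈0.3491
arm 3 (φ=240.0°): x'=0.1125, y'=-0.0642
  e−x'=-0.0425;  (l²−L²−(e−x')²−y'²−z²)/2L = 0.0124
  √(A²+B²)=0.3151;  θ3 = -1.7059+1.5315 ≈ -0.1744

θ₁ = 0.7856, θ₂ = 0.3491, θ₃ = -0.1744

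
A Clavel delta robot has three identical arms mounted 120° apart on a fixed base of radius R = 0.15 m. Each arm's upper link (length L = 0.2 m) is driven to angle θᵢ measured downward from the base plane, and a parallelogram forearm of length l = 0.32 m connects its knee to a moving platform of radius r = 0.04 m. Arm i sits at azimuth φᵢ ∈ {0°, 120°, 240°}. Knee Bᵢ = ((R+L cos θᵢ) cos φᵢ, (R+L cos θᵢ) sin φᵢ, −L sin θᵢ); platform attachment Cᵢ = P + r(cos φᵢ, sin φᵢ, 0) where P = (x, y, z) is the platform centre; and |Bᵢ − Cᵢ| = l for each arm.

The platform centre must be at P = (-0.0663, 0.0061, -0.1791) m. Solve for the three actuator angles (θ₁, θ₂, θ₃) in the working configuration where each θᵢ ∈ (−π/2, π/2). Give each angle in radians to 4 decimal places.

θ₁ = 0.7854, θ₂ = 0.0877, θ₃ = 0.1744

φ1=0.0° → target in arm frame (-0.0663, 0.0061)
  A=0.1763, B=-0.1791, C=(l²−L²−A²−y'²−z²)/(2L)=-0.0020
  √(A²+B²)=0.2513;  θ1 = -0.7933+1.5787 ≈ 0.7854
rotate P by −φ2: (0.0384, 0.0544, -0.1791)
  e−x'=0.0716;  (l²−L²−(e−x')²−y'²−z²)/2L = 0.0556
  √(A²+B²)=0.1929;  θ2 = -1.1906+1.2783 ≈ 0.0877
arm 3 (φ=240.0°): x'=0.0279, y'=-0.0605
  e−x'=0.0821;  (l²−L²−(e−x')²−y'²−z²)/2L = 0.0498
  γ=atan2(-0.1791,0.0821)=-1.1408;  ψ=arccos(0.2528)=1.3153;  θ3=γ+ψ≈0.1744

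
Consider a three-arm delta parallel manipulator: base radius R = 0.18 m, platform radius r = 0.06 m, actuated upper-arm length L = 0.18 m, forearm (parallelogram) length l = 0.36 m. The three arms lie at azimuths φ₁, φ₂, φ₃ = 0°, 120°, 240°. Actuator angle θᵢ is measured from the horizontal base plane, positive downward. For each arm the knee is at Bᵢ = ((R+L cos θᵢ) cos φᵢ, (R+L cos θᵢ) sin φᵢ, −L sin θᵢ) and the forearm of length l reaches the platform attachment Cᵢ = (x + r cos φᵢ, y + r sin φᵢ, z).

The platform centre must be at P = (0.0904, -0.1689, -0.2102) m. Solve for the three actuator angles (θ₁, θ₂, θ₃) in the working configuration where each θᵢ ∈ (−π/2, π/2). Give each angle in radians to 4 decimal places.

θ₁ = -0.1742, θ₂ = 1.3087, θ₃ = -0.2619

rotate P by −φ1: (0.0904, -0.1689, -0.2102)
  A=0.0296, B=-0.2102, C=(l²−L²−A²−y'²−z²)/(2L)=0.0656
  θ1 = atan2(B,A) + arccos(C/0.2123) = -0.1742
rotate P by −φ2: (-0.1915, 0.0062, -0.2102)
  A=0.3115, B=-0.2102, C=(l²−L²−A²−y'²−z²)/(2L)=-0.1223
  θ2 = atan2(B,A) + arccos(C/0.3758) = 1.3087
φ3=240.0° → target in arm frame (0.1011, 0.1627)
  A=0.0189, B=-0.2102, C=(l²−L²−A²−y'²−z²)/(2L)=0.0727
  √(A²+B²)=0.2111;  θ3 = -1.4810+1.2191 ≈ -0.2619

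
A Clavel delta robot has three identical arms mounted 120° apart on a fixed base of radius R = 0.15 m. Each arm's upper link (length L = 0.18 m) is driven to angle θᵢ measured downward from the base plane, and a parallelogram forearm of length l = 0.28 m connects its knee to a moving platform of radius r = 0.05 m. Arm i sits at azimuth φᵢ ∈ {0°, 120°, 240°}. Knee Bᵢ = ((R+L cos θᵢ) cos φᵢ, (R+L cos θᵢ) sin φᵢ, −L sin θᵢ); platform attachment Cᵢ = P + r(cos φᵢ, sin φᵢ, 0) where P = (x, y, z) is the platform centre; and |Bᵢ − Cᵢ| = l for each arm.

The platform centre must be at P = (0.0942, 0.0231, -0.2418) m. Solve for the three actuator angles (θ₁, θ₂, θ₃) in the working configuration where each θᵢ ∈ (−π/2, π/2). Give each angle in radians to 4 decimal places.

θ₁ = 0.1742, θ₂ = 0.8729, θ₃ = 1.0471

arm 1 (φ=0.0°): x'=0.0942, y'=0.0231
  e−x'=0.0058;  (l²−L²−(e−x')²−y'²−z²)/2L = -0.0362
  θ1 = atan2(B,A) + arccos(C/0.2419) = 0.1742
φ2=120.0° → target in arm frame (-0.0271, -0.0931)
  A=0.1271, B=-0.2418, C=(l²−L²−A²−y'²−z²)/(2L)=-0.1036
  γ=atan2(-0.2418,0.1271)=-1.0869;  ψ=arccos(-0.3792)=1.9598;  θ2=γ+ψ≈0.8729
arm 3 (φ=240.0°): x'=-0.0671, y'=0.0700
  A=0.1671, B=-0.2418, C=(l²−L²−A²−y'²−z²)/(2L)=-0.1258
  γ=atan2(-0.2418,0.1671)=-0.9661;  ψ=arccos(-0.4281)=2.0132;  θ3=γ+ψ≈1.0471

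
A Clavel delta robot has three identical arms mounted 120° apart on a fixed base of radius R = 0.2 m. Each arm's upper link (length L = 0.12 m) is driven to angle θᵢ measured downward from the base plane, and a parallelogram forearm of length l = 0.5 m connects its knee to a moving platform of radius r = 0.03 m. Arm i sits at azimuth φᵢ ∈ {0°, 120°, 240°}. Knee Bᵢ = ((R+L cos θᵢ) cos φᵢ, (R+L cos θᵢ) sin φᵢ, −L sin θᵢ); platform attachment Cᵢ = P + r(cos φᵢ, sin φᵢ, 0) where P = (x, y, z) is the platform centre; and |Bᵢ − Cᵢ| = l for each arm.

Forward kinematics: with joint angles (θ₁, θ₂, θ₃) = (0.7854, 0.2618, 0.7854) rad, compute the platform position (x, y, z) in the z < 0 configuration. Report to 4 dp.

arm 1 at φ=0.0°: e+L cos θ1 = 0.2549;  O1 = (0.2549, 0.0000, -0.0849)
φ2=120.0°: virtual centre (-0.1430, 0.2476, -0.0311), radius l
φ3=240.0°: virtual centre (-0.1274, -0.2207, -0.0849), radius l
|O₂|²−|O₁|² = 0.0106;  |O₃|²−|O₁|² = 0.0000
linear system: -0.7956x+0.4952y = 0.0106−0.1076z; -0.7646x+-0.4414y = 0.0000−0.0000z
Cramer: x(z) = -0.0064+0.0651z;  y(z) = 0.0111-0.1127z
into |P−O₁|² = l²: 1.0169z² + 0.1332z + -0.1744 = 0;  Δ = 0.7273;  z = -0.4848 or 0.3538 → z<0 root = -0.4848
x = -0.0379, y = 0.0657

(-0.0379, 0.0657, -0.4848)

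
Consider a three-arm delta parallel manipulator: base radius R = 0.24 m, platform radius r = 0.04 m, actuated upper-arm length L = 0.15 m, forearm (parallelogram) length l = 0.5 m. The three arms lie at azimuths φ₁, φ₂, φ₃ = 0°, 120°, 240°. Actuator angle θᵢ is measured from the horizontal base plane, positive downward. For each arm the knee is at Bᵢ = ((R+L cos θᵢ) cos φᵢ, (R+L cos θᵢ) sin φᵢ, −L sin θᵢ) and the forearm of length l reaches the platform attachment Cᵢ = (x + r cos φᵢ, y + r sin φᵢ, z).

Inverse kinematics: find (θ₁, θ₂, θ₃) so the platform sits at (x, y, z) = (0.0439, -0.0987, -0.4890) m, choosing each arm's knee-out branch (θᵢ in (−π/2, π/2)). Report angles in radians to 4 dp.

rotate P by −φ1: (0.0439, -0.0987, -0.4890)
  e−x'=0.1561;  (l²−L²−(e−x')²−y'²−z²)/2L = -0.1524
  √(A²+B²)=0.5133;  θ1 = -1.2618+1.8723 ≈ 0.6105
arm 2 (φ=120.0°): x'=-0.1074, y'=0.0113
  e−x'=0.3074;  (l²−L²−(e−x')²−y'²−z²)/2L = -0.3542
  γ=atan2(-0.4890,0.3074)=-1.0096;  ψ=arccos(-0.6132)=2.2309;  θ2=γ+ψ≈1.2214
arm 3 (φ=240.0°): x'=0.0635, y'=0.0874
  e−x'=0.1365;  (l²−L²−(e−x')²−y'²−z²)/2L = -0.1263
  √(A²+B²)=0.5077;  θ3 = -1.2986+1.8221 ≈ 0.5235

θ₁ = 0.6105, θ₂ = 1.2214, θ₃ = 0.5235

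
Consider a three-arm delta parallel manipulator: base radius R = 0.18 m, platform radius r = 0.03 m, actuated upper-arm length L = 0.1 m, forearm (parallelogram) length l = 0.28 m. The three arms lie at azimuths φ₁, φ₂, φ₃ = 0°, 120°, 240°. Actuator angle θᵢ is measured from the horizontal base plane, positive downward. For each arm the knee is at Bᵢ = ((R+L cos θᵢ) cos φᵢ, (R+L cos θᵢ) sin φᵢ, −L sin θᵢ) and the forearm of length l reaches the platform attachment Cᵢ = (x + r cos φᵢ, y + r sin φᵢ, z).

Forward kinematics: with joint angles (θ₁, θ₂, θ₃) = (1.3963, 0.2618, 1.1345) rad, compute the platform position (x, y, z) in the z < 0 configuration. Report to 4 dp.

(-0.0596, 0.0600, -0.2512)

S1 = (0.1674·cos0.0°, 0.1674·sin0.0°, -0.0985) = (0.1674, 0.0000, -0.0985)
φ2=120.0°: virtual centre (-0.1233, 0.2136, -0.0259), radius l
S3 = (0.1923·cos240.0°, 0.1923·sin240.0°, -0.0906) = (-0.0961, -0.1665, -0.0906)
subtract pairs → two planes through P
[-0.5813 0.4271 0.1452]·P = 0.0238;  [-0.5270 -0.3330 0.0157]·P = 0.0075
det = 0.4187;  x = -0.0265+0.1315z,  y = 0.0195+-0.1610z
sphere 1 gives Az²+Bz+C=0 with A=1.0432, B=0.1397, C=-0.0307;  B²−4AC=0.1477;  roots -0.2512, 0.1173;  negative root z = -0.2512
x = -0.0596, y = 0.0600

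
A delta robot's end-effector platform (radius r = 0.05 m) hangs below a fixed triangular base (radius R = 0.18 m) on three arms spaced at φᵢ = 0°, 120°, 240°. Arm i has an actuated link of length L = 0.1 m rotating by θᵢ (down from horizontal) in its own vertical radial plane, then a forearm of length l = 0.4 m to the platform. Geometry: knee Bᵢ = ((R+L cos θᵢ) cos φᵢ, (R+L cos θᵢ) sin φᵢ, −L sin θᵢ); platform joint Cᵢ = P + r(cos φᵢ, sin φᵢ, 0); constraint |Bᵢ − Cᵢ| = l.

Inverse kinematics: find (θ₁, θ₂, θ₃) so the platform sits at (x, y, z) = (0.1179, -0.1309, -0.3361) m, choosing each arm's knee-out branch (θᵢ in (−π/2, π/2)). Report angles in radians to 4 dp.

θ₁ = -0.2621, θ₂ = 1.3963, θ₃ = 0.1740

φ1=0.0° → target in arm frame (0.1179, -0.1309)
  A=0.0121, B=-0.3361, C=(l²−L²−A²−y'²−z²)/(2L)=0.0988
  γ=atan2(-0.3361,0.0121)=-1.5348;  ψ=arccos(0.2937)=1.2727;  θ1=γ+ψ≈-0.2621
arm 2 (φ=120.0°): x'=-0.1723, y'=-0.0367
  A cos θ + B sin θ = C:  0.3023·cos θ + -0.3361·sin θ = -0.2785
  √(A²+B²)=0.4521;  θ2 = -0.8383+2.2345 ≈ 1.3963
arm 3 (φ=240.0°): x'=0.0544, y'=0.1676
  e−x'=0.0756;  (l²−L²−(e−x')²−y'²−z²)/2L = 0.0162
  γ=atan2(-0.3361,0.0756)=-1.3496;  ψ=arccos(0.0472)=1.5236;  θ3=γ+ψ≈0.1740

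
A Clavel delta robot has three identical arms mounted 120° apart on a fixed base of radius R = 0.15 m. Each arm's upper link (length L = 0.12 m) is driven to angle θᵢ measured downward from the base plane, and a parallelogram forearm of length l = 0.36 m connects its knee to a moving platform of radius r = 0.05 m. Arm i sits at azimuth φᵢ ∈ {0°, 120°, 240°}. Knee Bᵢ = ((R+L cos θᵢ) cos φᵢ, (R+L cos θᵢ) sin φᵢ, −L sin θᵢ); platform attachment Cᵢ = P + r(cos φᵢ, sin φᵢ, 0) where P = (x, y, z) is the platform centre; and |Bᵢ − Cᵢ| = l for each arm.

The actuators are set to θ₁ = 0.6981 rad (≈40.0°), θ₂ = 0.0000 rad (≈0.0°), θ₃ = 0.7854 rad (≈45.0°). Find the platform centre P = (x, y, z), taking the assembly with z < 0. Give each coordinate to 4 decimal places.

arm 1 at φ=0.0°: (R−r)+L cos θ1 = 0.1919;  S1 = (0.1919, 0.0000, -0.0771)
φ2=120.0°: virtual centre (-0.1100, 0.1905, 0.0000), radius l
S3 = (0.1849·cos240.0°, 0.1849·sin240.0°, -0.0849) = (-0.0924, -0.1601, -0.0849)
subtract pairs → two planes through P
plane₁₂: -0.6039x+0.3811y+0.1543z = 0.0056
Cramer: x(z) = -0.0031+0.1061z;  y(z) = 0.0099-0.2367z
into |P−S₁|² = l²: 1.0673z² + 0.1082z + -0.0855 = 0;  Δ = 0.3768;  z = -0.3383 or 0.2369 → z<0 root = -0.3383
x = -0.0390, y = 0.0899

(-0.0390, 0.0899, -0.3383)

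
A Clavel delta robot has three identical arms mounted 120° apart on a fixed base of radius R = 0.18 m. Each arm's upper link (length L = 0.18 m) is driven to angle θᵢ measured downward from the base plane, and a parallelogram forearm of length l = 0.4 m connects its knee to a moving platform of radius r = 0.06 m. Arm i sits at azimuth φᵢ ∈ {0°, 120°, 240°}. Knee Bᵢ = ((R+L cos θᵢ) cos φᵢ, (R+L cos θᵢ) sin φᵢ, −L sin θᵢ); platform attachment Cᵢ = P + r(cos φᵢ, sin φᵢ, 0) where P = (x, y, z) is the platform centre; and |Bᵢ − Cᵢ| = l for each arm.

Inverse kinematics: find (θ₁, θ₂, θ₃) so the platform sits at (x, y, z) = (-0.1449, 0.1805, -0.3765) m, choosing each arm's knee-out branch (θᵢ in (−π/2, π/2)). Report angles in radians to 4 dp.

θ₁ = 1.3961, θ₂ = -0.0870, θ₃ = 1.2217

φ1=0.0° → target in arm frame (-0.1449, 0.1805)
  e−x'=0.2649;  (l²−L²−(e−x')²−y'²−z²)/2L = -0.3247
  √(A²+B²)=0.4604;  θ1 = -0.9577+2.3538 ≈ 1.3961
rotate P by −φ2: (0.2288, 0.0352, -0.3765)
  A=-0.1088, B=-0.3765, C=(l²−L²−A²−y'²−z²)/(2L)=-0.0756
  √(A²+B²)=0.3919;  θ2 = -1.8520+1.7650 ≈ -0.0870
arm 3 (φ=240.0°): x'=-0.0839, y'=-0.2157
  A=0.2039, B=-0.3765, C=(l²−L²−A²−y'²−z²)/(2L)=-0.2840
  θ3 = atan2(B,A) + arccos(C/0.4282) = 1.2217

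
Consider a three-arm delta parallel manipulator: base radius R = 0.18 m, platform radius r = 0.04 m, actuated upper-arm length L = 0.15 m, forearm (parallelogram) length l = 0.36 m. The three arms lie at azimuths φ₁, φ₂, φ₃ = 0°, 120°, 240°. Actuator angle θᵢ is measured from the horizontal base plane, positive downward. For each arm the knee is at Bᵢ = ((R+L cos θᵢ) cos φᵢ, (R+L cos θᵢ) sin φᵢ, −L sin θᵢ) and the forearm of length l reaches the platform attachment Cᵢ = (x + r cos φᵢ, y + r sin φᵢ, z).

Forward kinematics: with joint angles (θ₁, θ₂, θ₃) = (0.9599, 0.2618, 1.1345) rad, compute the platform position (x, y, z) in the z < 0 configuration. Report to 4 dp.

(-0.0324, 0.1044, -0.3507)

centre 1 = (0.2260·cos0.0°, 0.2260·sin0.0°, -0.1229) = (0.2260, 0.0000, -0.1229)
φ2=120.0°: virtual centre (-0.1424, 0.2467, -0.0388), radius l
arm 3 at φ=240.0°: e+L cos θ3 = 0.2034;  centre 3 = (-0.1017, -0.1761, -0.1359)
eliminate P² terms by subtracting sphere 1 from 2 and 3
plane₁₂: -0.7370x+0.4934y+0.1681z = 0.0165
Cramer: x(z) = -0.0046+0.0794z;  y(z) = 0.0265-0.2220z
quadratic in z: (1.0556)z²+(0.1973)z+(-0.0606)=0, √Δ=0.5430 → z ∈ {-0.3507, 0.1637}; z = -0.3507 (taking z<0)
x = -0.0324, y = 0.1044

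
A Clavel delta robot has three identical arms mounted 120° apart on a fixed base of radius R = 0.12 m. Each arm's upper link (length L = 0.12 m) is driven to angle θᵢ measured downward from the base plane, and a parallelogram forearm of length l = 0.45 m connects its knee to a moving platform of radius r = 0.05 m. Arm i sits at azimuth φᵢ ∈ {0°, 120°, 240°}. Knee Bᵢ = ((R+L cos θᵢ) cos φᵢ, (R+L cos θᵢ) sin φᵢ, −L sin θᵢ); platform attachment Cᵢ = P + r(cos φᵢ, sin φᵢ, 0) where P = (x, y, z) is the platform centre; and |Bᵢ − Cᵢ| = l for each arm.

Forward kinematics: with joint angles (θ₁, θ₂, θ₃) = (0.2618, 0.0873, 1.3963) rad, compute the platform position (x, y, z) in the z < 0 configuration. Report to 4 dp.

S1 = (0.1859·cos0.0°, 0.1859·sin0.0°, -0.0311) = (0.1859, 0.0000, -0.0311)
arm 2 at φ=120.0°: ρ2 = 0.1895;  S2 = (-0.0948, 0.1641, -0.0105)
S3 = (0.0908·cos240.0°, 0.0908·sin240.0°, -0.1182) = (-0.0454, -0.0787, -0.1182)
eliminate P² terms by subtracting sphere 1 from 2 and 3
[-0.5614 0.3283 0.0412]·P = 0.0005;  [-0.4627 -0.1573 -0.1742]·P = -0.0133
det = 0.2402;  x = 0.0179+-0.2112z,  y = 0.0321+-0.4865z
quadratic in z: (1.2813)z²+(0.1019)z+(-0.1723)=0, √Δ=0.9451 → z ∈ {-0.4086, 0.3291}; z = -0.4086 (taking z<0)
x = 0.1041, y = 0.2309

(0.1041, 0.2309, -0.4086)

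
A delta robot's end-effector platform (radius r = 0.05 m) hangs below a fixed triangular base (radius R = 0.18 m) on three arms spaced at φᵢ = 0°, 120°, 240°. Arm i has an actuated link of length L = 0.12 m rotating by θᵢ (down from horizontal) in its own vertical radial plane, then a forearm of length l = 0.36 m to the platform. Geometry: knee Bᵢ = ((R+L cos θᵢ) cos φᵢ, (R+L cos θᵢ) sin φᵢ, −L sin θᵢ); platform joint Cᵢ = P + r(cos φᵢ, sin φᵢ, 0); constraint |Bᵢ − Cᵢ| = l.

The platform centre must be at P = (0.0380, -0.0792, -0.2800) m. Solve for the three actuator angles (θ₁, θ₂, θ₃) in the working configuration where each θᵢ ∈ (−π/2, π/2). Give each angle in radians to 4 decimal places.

θ₁ = 0.0002, θ₂ = 0.7854, θ₃ = -0.0872

φ1=0.0° → target in arm frame (0.0380, -0.0792)
  A cos θ + B sin θ = C:  0.0920·cos θ + -0.2800·sin θ = 0.0919
  √(A²+B²)=0.2947;  θ1 = -1.2533+1.2536 ≈ 0.0002
rotate P by −φ2: (-0.0876, 0.0067, -0.2800)
  A cos θ + B sin θ = C:  0.2176·cos θ + -0.2800·sin θ = -0.0441
  γ=atan2(-0.2800,0.2176)=-0.9102;  ψ=arccos(-0.1244)=1.6956;  θ2=γ+ψ≈0.7854
arm 3 (φ=240.0°): x'=0.0496, y'=0.0725
  A cos θ + B sin θ = C:  0.0804·cos θ + -0.2800·sin θ = 0.1045
  γ=atan2(-0.2800,0.0804)=-1.2911;  ψ=arccos(0.3587)=1.2040;  θ3=γ+ψ≈-0.0872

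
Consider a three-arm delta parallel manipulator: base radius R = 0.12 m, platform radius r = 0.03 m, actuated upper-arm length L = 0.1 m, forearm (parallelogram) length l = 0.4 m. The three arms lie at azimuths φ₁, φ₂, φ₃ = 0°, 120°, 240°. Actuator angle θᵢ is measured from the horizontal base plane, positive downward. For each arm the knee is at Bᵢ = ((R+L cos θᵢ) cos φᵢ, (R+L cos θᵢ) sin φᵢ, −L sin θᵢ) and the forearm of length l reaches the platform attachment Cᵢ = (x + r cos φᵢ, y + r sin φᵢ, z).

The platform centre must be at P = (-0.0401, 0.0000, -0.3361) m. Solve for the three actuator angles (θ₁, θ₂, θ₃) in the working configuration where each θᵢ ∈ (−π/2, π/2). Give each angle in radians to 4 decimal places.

φ1=0.0° → target in arm frame (-0.0401, 0.0000)
  A=0.1301, B=-0.3361, C=(l²−L²−A²−y'²−z²)/(2L)=0.1006
  √(A²+B²)=0.3604;  θ1 = -1.2015+1.2880 ≈ 0.0866
φ2=120.0° → target in arm frame (0.0200, 0.0347)
  A=0.0700, B=-0.3361, C=(l²−L²−A²−y'²−z²)/(2L)=0.1547
  θ2 = atan2(B,A) + arccos(C/0.3433) = -0.2622
φ3=240.0° → target in arm frame (0.0201, -0.0347)
  e−x'=0.0699;  (l²−L²−(e−x')²−y'²−z²)/2L = 0.1547
  θ3 = atan2(B,A) + arccos(C/0.3433) = -0.2622

θ₁ = 0.0866, θ₂ = -0.2622, θ₃ = -0.2622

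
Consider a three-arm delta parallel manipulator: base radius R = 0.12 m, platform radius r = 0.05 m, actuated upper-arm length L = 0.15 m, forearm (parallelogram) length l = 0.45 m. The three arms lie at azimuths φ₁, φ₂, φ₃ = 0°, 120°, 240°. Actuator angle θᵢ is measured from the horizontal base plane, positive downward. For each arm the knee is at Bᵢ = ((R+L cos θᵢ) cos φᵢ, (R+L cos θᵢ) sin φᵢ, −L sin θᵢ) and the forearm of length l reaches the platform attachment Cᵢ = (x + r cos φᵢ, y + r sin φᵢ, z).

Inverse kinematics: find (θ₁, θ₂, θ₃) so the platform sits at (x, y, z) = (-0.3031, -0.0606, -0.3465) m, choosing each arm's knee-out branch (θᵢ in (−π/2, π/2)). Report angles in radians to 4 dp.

arm 1 (φ=0.0°): x'=-0.3031, y'=-0.0606
  e−x'=0.3731;  (l²−L²−(e−x')²−y'²−z²)/2L = -0.2765
  γ=atan2(-0.3465,0.3731)=-0.7485;  ψ=arccos(-0.5430)=2.1447;  θ1=γ+ψ≈1.3963
arm 2 (φ=120.0°): x'=0.0991, y'=0.2928
  e−x'=-0.0291;  (l²−L²−(e−x')²−y'²−z²)/2L = -0.0888
  √(A²+B²)=0.3477;  θ2 = -1.6545+1.8290 ≈ 0.1745
φ3=240.0° → target in arm frame (0.2040, -0.2322)
  A cos θ + B sin θ = C:  -0.1340·cos θ + -0.3465·sin θ = -0.0398
  γ=atan2(-0.3465,-0.1340)=-1.9399;  ψ=arccos(-0.1071)=1.6781;  θ3=γ+ψ≈-0.2618

θ₁ = 1.3963, θ₂ = 0.1745, θ₃ = -0.2618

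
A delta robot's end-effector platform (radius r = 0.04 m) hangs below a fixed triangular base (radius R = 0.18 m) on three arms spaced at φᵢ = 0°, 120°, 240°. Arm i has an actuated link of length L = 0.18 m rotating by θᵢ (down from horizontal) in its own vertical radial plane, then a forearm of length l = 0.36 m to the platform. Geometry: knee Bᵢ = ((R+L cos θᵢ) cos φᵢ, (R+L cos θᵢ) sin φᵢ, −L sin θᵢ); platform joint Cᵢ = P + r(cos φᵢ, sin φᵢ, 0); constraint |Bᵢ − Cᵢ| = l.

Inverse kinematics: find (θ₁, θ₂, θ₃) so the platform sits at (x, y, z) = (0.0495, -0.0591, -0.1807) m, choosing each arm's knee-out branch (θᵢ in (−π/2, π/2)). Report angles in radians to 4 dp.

θ₁ = -0.3491, θ₂ = 0.6980, θ₃ = -0.0874

φ1=0.0° → target in arm frame (0.0495, -0.0591)
  A cos θ + B sin θ = C:  0.0905·cos θ + -0.1807·sin θ = 0.1468
  γ=atan2(-0.1807,0.0905)=-1.1065;  ψ=arccos(0.7266)=0.7574;  θ1=γ+ψ≈-0.3491
rotate P by −φ2: (-0.0759, -0.0133, -0.1807)
  A=0.2159, B=-0.1807, C=(l²−L²−A²−y'²−z²)/(2L)=0.0493
  θ2 = atan2(B,A) + arccos(C/0.2816) = 0.6980
φ3=240.0° → target in arm frame (0.0264, 0.0724)
  A=0.1136, B=-0.1807, C=(l²−L²−A²−y'²−z²)/(2L)=0.1289
  γ=atan2(-0.1807,0.1136)=-1.0097;  ψ=arccos(0.6040)=0.9223;  θ3=γ+ψ≈-0.0874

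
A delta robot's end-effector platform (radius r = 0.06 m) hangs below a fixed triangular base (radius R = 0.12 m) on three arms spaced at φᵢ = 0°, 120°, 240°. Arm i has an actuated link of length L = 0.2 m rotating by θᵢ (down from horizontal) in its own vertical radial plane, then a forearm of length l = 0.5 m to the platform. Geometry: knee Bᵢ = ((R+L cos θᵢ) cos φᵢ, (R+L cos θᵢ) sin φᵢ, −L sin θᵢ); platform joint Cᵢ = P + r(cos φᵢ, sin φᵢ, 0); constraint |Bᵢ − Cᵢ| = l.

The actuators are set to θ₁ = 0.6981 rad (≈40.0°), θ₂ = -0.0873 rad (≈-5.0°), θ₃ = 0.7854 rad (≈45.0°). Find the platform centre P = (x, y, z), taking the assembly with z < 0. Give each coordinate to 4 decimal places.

φ1=0.0°: virtual centre (0.2132, 0.0000, -0.1286), radius l
φ2=120.0°: virtual centre (-0.1296, 0.2245, 0.0174), radius l
φ3=240.0°: virtual centre (-0.1007, -0.1744, -0.1414), radius l
|centre ₂|²−|centre ₁|² = 0.0055;  |centre ₃|²−|centre ₁|² = -0.0014
[-0.6857 0.4490 0.2920]·P = 0.0055;  [-0.6278 -0.3489 -0.0257]·P = -0.0014
det = 0.5211;  x = -0.0025+0.1733z,  y = 0.0085+-0.3856z
into |P−centre ₁|² = l²: 1.1788z² + 0.1758z + -0.1869 = 0;  Δ = 0.9120;  z = -0.4797 or 0.3305 → z<0 root = -0.4797
x = -0.0856, y = 0.1935

(-0.0856, 0.1935, -0.4797)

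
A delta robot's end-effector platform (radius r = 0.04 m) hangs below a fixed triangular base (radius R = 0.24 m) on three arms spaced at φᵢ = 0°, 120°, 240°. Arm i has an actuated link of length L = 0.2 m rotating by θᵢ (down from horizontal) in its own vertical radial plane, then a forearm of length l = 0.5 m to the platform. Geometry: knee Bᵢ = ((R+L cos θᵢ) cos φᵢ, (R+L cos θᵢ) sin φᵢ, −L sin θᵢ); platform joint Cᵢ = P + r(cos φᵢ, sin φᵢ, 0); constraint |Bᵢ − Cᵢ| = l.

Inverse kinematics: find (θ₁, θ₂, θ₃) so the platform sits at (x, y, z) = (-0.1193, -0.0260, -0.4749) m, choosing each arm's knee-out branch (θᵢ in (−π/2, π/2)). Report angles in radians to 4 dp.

arm 1 (φ=0.0°): x'=-0.1193, y'=-0.0260
  A cos θ + B sin θ = C:  0.3193·cos θ + -0.4749·sin θ = -0.2954
  √(A²+B²)=0.5723;  θ1 = -0.9789+2.1132 ≈ 1.1343
φ2=120.0° → target in arm frame (0.0371, 0.1163)
  A=0.1629, B=-0.4749, C=(l²−L²−A²−y'²−z²)/(2L)=-0.1390
  √(A²+B²)=0.5021;  θ2 = -1.2404+1.8512 ≈ 0.6108
φ3=240.0° → target in arm frame (0.0822, -0.0903)
  A cos θ + B sin θ = C:  0.1178·cos θ + -0.4749·sin θ = -0.0939
  γ=atan2(-0.4749,0.1178)=-1.3276;  ψ=arccos(-0.1920)=1.7640;  θ3=γ+ψ≈0.4364

θ₁ = 1.1343, θ₂ = 0.6108, θ₃ = 0.4364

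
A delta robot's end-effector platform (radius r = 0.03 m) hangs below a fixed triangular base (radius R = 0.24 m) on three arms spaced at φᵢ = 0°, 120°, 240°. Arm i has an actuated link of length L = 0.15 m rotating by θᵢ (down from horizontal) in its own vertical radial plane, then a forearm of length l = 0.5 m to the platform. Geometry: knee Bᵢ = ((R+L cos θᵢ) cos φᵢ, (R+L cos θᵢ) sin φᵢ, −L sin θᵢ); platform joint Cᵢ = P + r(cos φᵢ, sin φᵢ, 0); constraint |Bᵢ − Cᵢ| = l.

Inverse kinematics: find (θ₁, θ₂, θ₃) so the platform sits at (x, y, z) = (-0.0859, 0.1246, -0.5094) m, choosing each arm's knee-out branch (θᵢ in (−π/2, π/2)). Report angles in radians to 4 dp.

arm 1 (φ=0.0°): x'=-0.0859, y'=0.1246
  A cos θ + B sin θ = C:  0.2959·cos θ + -0.5094·sin θ = -0.4502
  γ=atan2(-0.5094,0.2959)=-1.0446;  ψ=arccos(-0.7643)=2.4407;  θ1=γ+ψ≈1.3961
φ2=120.0° → target in arm frame (0.1509, 0.0121)
  e−x'=0.0591;  (l²−L²−(e−x')²−y'²−z²)/2L = -0.1188
  γ=atan2(-0.5094,0.0591)=-1.4552;  ψ=arccos(-0.2316)=1.8045;  θ2=γ+ψ≈0.3493
φ3=240.0° → target in arm frame (-0.0650, -0.1367)
  A cos θ + B sin θ = C:  0.2750·cos θ + -0.5094·sin θ = -0.4209
  √(A²+B²)=0.5789;  θ3 = -1.0758+2.3849 ≈ 1.3091

θ₁ = 1.3961, θ₂ = 0.3493, θ₃ = 1.3091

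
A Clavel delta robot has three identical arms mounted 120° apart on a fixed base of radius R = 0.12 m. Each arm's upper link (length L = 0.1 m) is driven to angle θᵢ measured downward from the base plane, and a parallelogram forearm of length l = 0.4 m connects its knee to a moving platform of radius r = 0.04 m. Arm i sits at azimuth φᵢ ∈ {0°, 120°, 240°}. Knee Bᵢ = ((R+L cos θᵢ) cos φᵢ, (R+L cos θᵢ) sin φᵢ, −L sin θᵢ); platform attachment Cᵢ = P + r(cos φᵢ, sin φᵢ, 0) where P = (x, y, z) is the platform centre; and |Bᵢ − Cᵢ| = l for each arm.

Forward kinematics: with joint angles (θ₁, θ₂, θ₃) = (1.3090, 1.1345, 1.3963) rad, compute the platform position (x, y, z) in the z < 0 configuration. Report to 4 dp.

(-0.0060, 0.0299, -0.4795)

centre 1 = (0.1059·cos0.0°, 0.1059·sin0.0°, -0.0966) = (0.1059, 0.0000, -0.0966)
centre 2 = (0.1223·cos120.0°, 0.1223·sin120.0°, -0.0906) = (-0.0611, 0.1059, -0.0906)
φ3=240.0°: virtual centre (-0.0487, -0.0843, -0.0985), radius l
subtract pairs → two planes through P
[-0.3340 0.2118 0.0119]·P = 0.0026;  [-0.3091 -0.1686 -0.0038]·P = -0.0014
Cramer: x(z) = -0.0013+0.0099z;  y(z) = 0.0104-0.0406z
quadratic in z: (1.0017)z²+(0.1902)z+(-0.1391)=0, √Δ=0.7704 → z ∈ {-0.4795, 0.2896}; z = -0.4795 (taking z<0)
x = -0.0060, y = 0.0299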